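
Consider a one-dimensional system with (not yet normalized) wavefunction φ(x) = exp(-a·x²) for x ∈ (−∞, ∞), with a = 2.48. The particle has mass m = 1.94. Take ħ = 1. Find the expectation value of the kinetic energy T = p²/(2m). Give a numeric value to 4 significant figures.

0.6392

T = −(ħ²/2m) d²/dx², so ⟨T⟩ = −(ħ²/2m) ∫ φ*·φ'' dx / ∫|φ|² dx; with m = 1.94.
Gaussian moments: ∫x^(2j)·e^(−2ax²) dx = (2j−1)!!/(4a)^j · √(π/(2a)), odd powers integrate to 0; here √(π/(2a)) = 0.79586. Derivatives: d/dx e^(−ax²) = −2ax·e^(−ax²), d²/dx² e^(−ax²) = (4a²x² − 2a)·e^(−ax²).
State is unnormalized: ∫|φ|² dx = 0.79586, and ∫φ*·(−ħ²/2m · φ'') dx = 0.50869, so ⟨T⟩ = 0.50869 / 0.79586.
⟨T⟩ = 0.63918.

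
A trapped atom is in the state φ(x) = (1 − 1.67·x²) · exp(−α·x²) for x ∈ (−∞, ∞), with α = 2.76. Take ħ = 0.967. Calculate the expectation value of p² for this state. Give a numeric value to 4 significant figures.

p² φ = −ħ² d²φ/dx²; ⟨p²⟩ = −ħ² ∫ φ*·φ'' dx / ∫|φ|² dx.
Expand each integrand as polynomial × e^(−2αx²) and use ∫x^(2j)·e^(−2αx²) dx = (2j−1)!!/(4α)^j · √(π/(2α)), odd powers → 0; here √(π/(2α)) = 0.75441. Differentiate with the product rule, d/dx e^(−αx²) = −2αx·e^(−αx²).
State is unnormalized: ∫|φ|² dx = 0.57796, and ∫φ*·(−ħ² φ'') dx = 2.8479, so ⟨p²⟩ = 2.8479 / 0.57796.
⟨p²⟩ = 4.9275.

4.928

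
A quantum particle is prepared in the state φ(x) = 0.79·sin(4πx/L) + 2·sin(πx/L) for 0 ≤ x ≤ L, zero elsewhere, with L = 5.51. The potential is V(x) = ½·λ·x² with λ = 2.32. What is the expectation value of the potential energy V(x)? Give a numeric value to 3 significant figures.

9.83

⟨V⟩ = ∫ V(x)·|φ|² dx / ∫|φ|² dx.
On 0 ≤ x ≤ L (j ≠ l): ∫sin²(jπx/L) dx = L/2, ∫sin(jπx/L)·sin(lπx/L) dx = 0; diagonal moments ∫x·sin²(jπx/L) dx = L²/4, ∫x²·sin²(jπx/L) dx = L³·(1/6 − 1/(4j²π²)); cross terms ∫x·sin(jπx/L)·sin(lπx/L) dx = 0 for j + l even and −4jlL²/(π²(j² − l²)²) for j + l odd, ∫x²·sin(jπx/L)·sin(lπx/L) dx = (−1)^(j+l)·4jlL³/(π²(j² − l²)²); higher powers the same way via product-to-sum and parts.
State is unnormalized: ∫|φ|² dx = 12.739, and ∫φ*·V(x)·φ dx = 125.28, so ⟨V⟩ = 125.28 / 12.739.
⟨V⟩ = 9.8340.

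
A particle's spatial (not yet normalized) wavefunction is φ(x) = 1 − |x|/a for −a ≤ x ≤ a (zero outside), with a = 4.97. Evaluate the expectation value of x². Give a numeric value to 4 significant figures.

2.470

⟨x²⟩ = ∫ x²·|φ|² dx / ∫|φ|² dx (integrals over the domain).
φ is even, so ∫ over [−a, a] = 2∫₀ᵃ with φ = 1 − x/a there: ∫₀ᵃ (1 − x/a)² dx = a/3, ∫₀ᵃ x²(1 − x/a)² dx = a³/30, ∫₀ᵃ x⁴(1 − x/a)² dx = a⁵/105.
State is unnormalized: ∫|φ|² dx = 3.3133, and ∫φ*·x²·φ dx = 8.1842, so ⟨x²⟩ = 8.1842 / 3.3133.
⟨x²⟩ = 2.4701.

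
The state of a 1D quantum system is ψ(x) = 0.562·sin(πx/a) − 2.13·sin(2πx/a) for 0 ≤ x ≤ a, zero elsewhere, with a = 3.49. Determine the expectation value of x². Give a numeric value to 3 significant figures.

⟨x²⟩ = ∫ x²·|ψ|² dx / ∫|ψ|² dx (integrals over the domain).
On 0 ≤ x ≤ a (j ≠ l): ∫sin²(jπx/a) dx = a/2, ∫sin(jπx/a)·sin(lπx/a) dx = 0; diagonal moments ∫x·sin²(jπx/a) dx = a²/4, ∫x²·sin²(jπx/a) dx = a³·(1/6 − 1/(4j²π²)); cross terms ∫x·sin(jπx/a)·sin(lπx/a) dx = 0 for j + l even and −4jla²/(π²(j² − l²)²) for j + l odd, ∫x²·sin(jπx/a)·sin(lπx/a) dx = (−1)^(j+l)·4jla³/(π²(j² − l²)²); higher powers the same way via product-to-sum and parts.
State is unnormalized: ∫|ψ|² dx = 8.4680, and ∫ψ*·x²·ψ dx = 41.985, so ⟨x²⟩ = 41.985 / 8.4680.
⟨x²⟩ = 4.9580.

4.96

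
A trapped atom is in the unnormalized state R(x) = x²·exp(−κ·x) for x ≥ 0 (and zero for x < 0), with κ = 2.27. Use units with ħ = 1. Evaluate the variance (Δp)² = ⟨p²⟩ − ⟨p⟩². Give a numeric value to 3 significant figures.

Compute ⟨p⟩ and ⟨p²⟩ separately; (Δp)² = ⟨p²⟩ − ⟨p⟩².
Differentiate x²·exp(−κ·x) with the product rule; every integrand then reduces to terms xʲ·e^(−2κx) on [0, ∞), with ∫₀^∞ xʲ·e^(−2κx) dx = j!/(2κ)^(j+1).
Normalization: ∫|R|² dx = 0.012443.
⟨p⟩ = 0.0000 and ⟨p²⟩ = 1.7176.
(Δp)² = 1.7176 − (0.0000)² = 1.7176.

1.72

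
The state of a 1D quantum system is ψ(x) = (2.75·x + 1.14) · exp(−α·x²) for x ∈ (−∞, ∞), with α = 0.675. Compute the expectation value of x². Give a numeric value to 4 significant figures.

⟨x²⟩ = ∫ x²·|ψ|² dx / ∫|ψ|² dx (integrals over the domain).
Expand each integrand as polynomial × e^(−2αx²) and use ∫x^(2j)·e^(−2αx²) dx = (2j−1)!!/(4α)^j · √(π/(2α)), odd powers → 0; here √(π/(2α)) = 1.5255.
State is unnormalized: ∫|ψ|² dx = 6.2553, and ∫ψ*·x²·ψ dx = 5.4818, so ⟨x²⟩ = 5.4818 / 6.2553.
⟨x²⟩ = 0.87634.

0.8763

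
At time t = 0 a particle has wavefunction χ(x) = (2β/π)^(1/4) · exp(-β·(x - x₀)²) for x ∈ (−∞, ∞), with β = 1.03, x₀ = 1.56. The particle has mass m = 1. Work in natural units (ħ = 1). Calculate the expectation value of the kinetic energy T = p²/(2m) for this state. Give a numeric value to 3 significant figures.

T = −(ħ²/2m) d²/dx², so ⟨T⟩ = −(ħ²/2m) ∫ χ*·χ'' dx; with m = 1.
Gaussian moments (u = x − x₀): ∫u^(2j)·e^(−2βu²) du = (2j−1)!!/(4β)^j · √(π/(2β)), odd powers integrate to 0; here √(π/(2β)) = 1.2349. Derivatives: d/dx e^(−βu²) = −2βu·e^(−βu²), d²/dx² e^(−βu²) = (4β²u² − 2β)·e^(−βu²).
⟨T⟩ = 0.51500.

0.515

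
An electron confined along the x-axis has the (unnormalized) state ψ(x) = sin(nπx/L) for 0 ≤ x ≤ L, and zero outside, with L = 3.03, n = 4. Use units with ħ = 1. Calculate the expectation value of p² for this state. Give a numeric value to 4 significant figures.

p² ψ = −ħ² d²ψ/dx²; ⟨p²⟩ = −ħ² ∫ ψ*·ψ'' dx / ∫|ψ|² dx.
d/dx sin(nπx/L) = (nπ/L)·cos(nπx/L) and d²/dx² sin(nπx/L) = −(nπ/L)²·sin(nπx/L); on 0 ≤ x ≤ L, ∫sin²(nπx/L) dx = L/2 and ∫sin(nπx/L)·cos(nπx/L) dx = 0.
State is unnormalized: ∫|ψ|² dx = 1.5150, and ∫ψ*·(−ħ² ψ'') dx = 26.058, so ⟨p²⟩ = 26.058 / 1.5150.
⟨p²⟩ = 17.200.

17.20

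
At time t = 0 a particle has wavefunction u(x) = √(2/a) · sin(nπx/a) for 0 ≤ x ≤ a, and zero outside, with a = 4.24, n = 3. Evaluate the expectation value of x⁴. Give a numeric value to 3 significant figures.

61.1

⟨x⁴⟩ = ∫ x⁴·|u|² dx (integrals over the domain).
With sin²θ = (1 − cos2θ)/2 on 0 ≤ x ≤ a: ∫sin²(nπx/a) dx = a/2, ∫x·sin²(nπx/a) dx = a²/4, ∫x²·sin²(nπx/a) dx = a³·(1/6 − 1/(4n²π²)); higher powers xᵏ the same way, integrating xᵏ·cos(2nπx/a) by parts.
⟨x⁴⟩ = 61.062.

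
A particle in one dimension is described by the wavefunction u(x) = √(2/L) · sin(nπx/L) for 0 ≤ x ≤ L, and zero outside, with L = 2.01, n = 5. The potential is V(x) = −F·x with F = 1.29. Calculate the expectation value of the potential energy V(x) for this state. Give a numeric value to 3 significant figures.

⟨V⟩ = ∫ V(x)·|u|² dx.
With sin²θ = (1 − cos2θ)/2 on 0 ≤ x ≤ L: ∫sin²(nπx/L) dx = L/2, ∫x·sin²(nπx/L) dx = L²/4, ∫x²·sin²(nπx/L) dx = L³·(1/6 − 1/(4n²π²)); higher powers xᵏ the same way, integrating xᵏ·cos(2nπx/L) by parts.
⟨V⟩ = -1.2965.

-1.30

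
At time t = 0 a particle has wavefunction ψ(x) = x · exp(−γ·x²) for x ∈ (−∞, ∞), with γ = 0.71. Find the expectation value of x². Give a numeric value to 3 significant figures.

1.06

⟨x²⟩ = ∫ x²·|ψ|² dx / ∫|ψ|² dx (integrals over the domain).
Expand each integrand as polynomial × e^(−2γx²) and use ∫x^(2j)·e^(−2γx²) dx = (2j−1)!!/(4γ)^j · √(π/(2γ)), odd powers → 0; here √(π/(2γ)) = 1.4874.
State is unnormalized: ∫|ψ|² dx = 0.52374, and ∫ψ*·x²·ψ dx = 0.55324, so ⟨x²⟩ = 0.55324 / 0.52374.
⟨x²⟩ = 1.0563.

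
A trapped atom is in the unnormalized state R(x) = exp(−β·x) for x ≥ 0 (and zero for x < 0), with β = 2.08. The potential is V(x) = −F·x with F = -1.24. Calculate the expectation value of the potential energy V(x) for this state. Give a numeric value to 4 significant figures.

⟨V⟩ = ∫ V(x)·|R|² dx / ∫|R|² dx.
Every integrand reduces to terms xʲ·e^(−2βx) on [0, ∞); use ∫₀^∞ xʲ·e^(−2βx) dx = j!/(2β)^(j+1).
State is unnormalized: ∫|R|² dx = 0.24038, and ∫R*·V(x)·R dx = 0.071653, so ⟨V⟩ = 0.071653 / 0.24038.
⟨V⟩ = 0.29808.

0.2981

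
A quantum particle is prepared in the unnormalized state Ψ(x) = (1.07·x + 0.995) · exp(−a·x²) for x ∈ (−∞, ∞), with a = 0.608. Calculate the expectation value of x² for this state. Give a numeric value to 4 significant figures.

0.6762

⟨x²⟩ = ∫ x²·|Ψ|² dx / ∫|Ψ|² dx (integrals over the domain).
Expand each integrand as polynomial × e^(−2ax²) and use ∫x^(2j)·e^(−2ax²) dx = (2j−1)!!/(4a)^j · √(π/(2a)), odd powers → 0; here √(π/(2a)) = 1.6073.
State is unnormalized: ∫|Ψ|² dx = 2.3480, and ∫Ψ*·x²·Ψ dx = 1.5877, so ⟨x²⟩ = 1.5877 / 2.3480.
⟨x²⟩ = 0.67621.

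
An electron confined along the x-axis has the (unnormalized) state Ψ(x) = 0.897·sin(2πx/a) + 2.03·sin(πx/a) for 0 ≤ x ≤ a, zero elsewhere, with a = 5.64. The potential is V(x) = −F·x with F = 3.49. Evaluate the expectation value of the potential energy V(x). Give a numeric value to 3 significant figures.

⟨V⟩ = ∫ V(x)·|Ψ|² dx / ∫|Ψ|² dx.
On 0 ≤ x ≤ a (j ≠ l): ∫sin²(jπx/a) dx = a/2, ∫sin(jπx/a)·sin(lπx/a) dx = 0; diagonal moments ∫x·sin²(jπx/a) dx = a²/4, ∫x²·sin²(jπx/a) dx = a³·(1/6 − 1/(4j²π²)); cross terms ∫x·sin(jπx/a)·sin(lπx/a) dx = 0 for j + l even and −4jla²/(π²(j² − l²)²) for j + l odd, ∫x²·sin(jπx/a)·sin(lπx/a) dx = (−1)^(j+l)·4jla³/(π²(j² − l²)²); higher powers the same way via product-to-sum and parts.
State is unnormalized: ∫|Ψ|² dx = 13.890, and ∫Ψ*·V(x)·Ψ dx = -100.29, so ⟨V⟩ = -100.29 / 13.890.
⟨V⟩ = -7.2203.

-7.22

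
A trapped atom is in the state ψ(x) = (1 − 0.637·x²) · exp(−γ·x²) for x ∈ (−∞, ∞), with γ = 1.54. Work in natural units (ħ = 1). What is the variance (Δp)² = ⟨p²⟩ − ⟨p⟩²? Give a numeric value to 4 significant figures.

2.392

Compute ⟨p⟩ and ⟨p²⟩ separately; (Δp)² = ⟨p²⟩ − ⟨p⟩².
Expand each integrand as polynomial × e^(−2γx²) and use ∫x^(2j)·e^(−2γx²) dx = (2j−1)!!/(4γ)^j · √(π/(2γ)), odd powers → 0; here √(π/(2γ)) = 1.0099. Differentiate with the product rule, d/dx e^(−γx²) = −2γx·e^(−γx²).
Normalization: ∫|ψ|² dx = 0.83347.
⟨p⟩ = 0.0000 and ⟨p²⟩ = 2.3917.
(Δp)² = 2.3917 − (0.0000)² = 2.3917.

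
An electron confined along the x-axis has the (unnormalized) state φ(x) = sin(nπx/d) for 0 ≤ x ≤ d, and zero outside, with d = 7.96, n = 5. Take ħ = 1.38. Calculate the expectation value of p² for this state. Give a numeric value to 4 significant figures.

7.416

p² φ = −ħ² d²φ/dx²; ⟨p²⟩ = −ħ² ∫ φ*·φ'' dx / ∫|φ|² dx.
d/dx sin(nπx/d) = (nπ/d)·cos(nπx/d) and d²/dx² sin(nπx/d) = −(nπ/d)²·sin(nπx/d); on 0 ≤ x ≤ d, ∫sin²(nπx/d) dx = d/2 and ∫sin(nπx/d)·cos(nπx/d) dx = 0.
State is unnormalized: ∫|φ|² dx = 3.9800, and ∫φ*·(−ħ² φ'') dx = 29.516, so ⟨p²⟩ = 29.516 / 3.9800.
⟨p²⟩ = 7.4160.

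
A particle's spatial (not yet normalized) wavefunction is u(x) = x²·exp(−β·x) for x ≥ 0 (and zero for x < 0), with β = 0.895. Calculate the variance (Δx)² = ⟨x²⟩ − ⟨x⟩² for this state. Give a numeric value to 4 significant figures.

1.561

Compute ⟨x⟩ and ⟨x²⟩ separately, then (Δx)² = ⟨x²⟩ − ⟨x⟩².
Every integrand reduces to terms xʲ·e^(−2βx) on [0, ∞); use ∫₀^∞ xʲ·e^(−2βx) dx = j!/(2β)^(j+1).
Normalization: ∫|u|² dx = 1.3060.
⟨x⟩ = 2.7933 and ⟨x²⟩ = 9.3630.
(Δx)² = 9.3630 − (2.7933)² = 1.5605.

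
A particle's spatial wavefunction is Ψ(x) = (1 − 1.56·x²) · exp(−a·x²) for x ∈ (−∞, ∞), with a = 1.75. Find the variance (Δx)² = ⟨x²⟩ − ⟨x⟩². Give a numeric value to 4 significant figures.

Compute ⟨x⟩ and ⟨x²⟩ separately, then (Δx)² = ⟨x²⟩ − ⟨x⟩².
Expand each integrand as polynomial × e^(−2ax²) and use ∫x^(2j)·e^(−2ax²) dx = (2j−1)!!/(4a)^j · √(π/(2a)), odd powers → 0; here √(π/(2a)) = 0.94742.
Normalization: ∫|Ψ|² dx = 0.66630.
⟨x⟩ = 0.0000 and ⟨x²⟩ = 0.082844.
(Δx)² = 0.082844 − (0.0000)² = 0.082844.

0.08284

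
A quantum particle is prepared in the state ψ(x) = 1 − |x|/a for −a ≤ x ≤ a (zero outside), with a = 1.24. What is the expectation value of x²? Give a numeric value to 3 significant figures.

0.154

⟨x²⟩ = ∫ x²·|ψ|² dx / ∫|ψ|² dx (integrals over the domain).
ψ is even, so ∫ over [−a, a] = 2∫₀ᵃ with ψ = 1 − x/a there: ∫₀ᵃ (1 − x/a)² dx = a/3, ∫₀ᵃ x²(1 − x/a)² dx = a³/30, ∫₀ᵃ x⁴(1 − x/a)² dx = a⁵/105.
State is unnormalized: ∫|ψ|² dx = 0.82667, and ∫ψ*·x²·ψ dx = 0.12711, so ⟨x²⟩ = 0.12711 / 0.82667.
⟨x²⟩ = 0.15376.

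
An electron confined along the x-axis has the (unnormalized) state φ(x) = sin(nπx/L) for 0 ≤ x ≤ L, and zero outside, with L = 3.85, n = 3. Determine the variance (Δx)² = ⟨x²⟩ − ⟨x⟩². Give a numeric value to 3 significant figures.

Compute ⟨x⟩ and ⟨x²⟩ separately, then (Δx)² = ⟨x²⟩ − ⟨x⟩².
With sin²θ = (1 − cos2θ)/2 on 0 ≤ x ≤ L: ∫sin²(nπx/L) dx = L/2, ∫x·sin²(nπx/L) dx = L²/4, ∫x²·sin²(nπx/L) dx = L³·(1/6 − 1/(4n²π²)); higher powers xᵏ the same way, integrating xᵏ·cos(2nπx/L) by parts.
Normalization: ∫|φ|² dx = 1.9250.
⟨x⟩ = 1.9250 and ⟨x²⟩ = 4.8574.
(Δx)² = 4.8574 − (1.9250)² = 1.1518.

1.15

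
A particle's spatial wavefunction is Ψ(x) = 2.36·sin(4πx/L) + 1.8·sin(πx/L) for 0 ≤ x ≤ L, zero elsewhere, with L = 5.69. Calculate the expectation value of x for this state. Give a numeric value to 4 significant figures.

2.766

⟨x⟩ = ∫ x·|Ψ|² dx / ∫|Ψ|² dx (integrals over the domain).
On 0 ≤ x ≤ L (j ≠ l): ∫sin²(jπx/L) dx = L/2, ∫sin(jπx/L)·sin(lπx/L) dx = 0; diagonal moments ∫x·sin²(jπx/L) dx = L²/4, ∫x²·sin²(jπx/L) dx = L³·(1/6 − 1/(4j²π²)); cross terms ∫x·sin(jπx/L)·sin(lπx/L) dx = 0 for j + l even and −4jlL²/(π²(j² − l²)²) for j + l odd, ∫x²·sin(jπx/L)·sin(lπx/L) dx = (−1)^(j+l)·4jlL³/(π²(j² − l²)²); higher powers the same way via product-to-sum and parts.
State is unnormalized: ∫|Ψ|² dx = 25.063, and ∫Ψ*·x·Ψ dx = 69.323, so ⟨x⟩ = 69.323 / 25.063.
⟨x⟩ = 2.7659.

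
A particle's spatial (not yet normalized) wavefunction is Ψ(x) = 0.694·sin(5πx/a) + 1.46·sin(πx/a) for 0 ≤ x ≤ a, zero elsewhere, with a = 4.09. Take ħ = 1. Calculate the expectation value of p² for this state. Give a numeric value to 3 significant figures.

p² Ψ = −ħ² d²Ψ/dx²; ⟨p²⟩ = −ħ² ∫ Ψ*·Ψ'' dx / ∫|Ψ|² dx.
d²/dx² sin(jπx/a) = −(jπ/a)²·sin(jπx/a); on 0 ≤ x ≤ a, ∫sin²(jπx/a) dx = a/2 and ∫sin(jπx/a)·sin(lπx/a) dx = 0 for j ≠ l, so only diagonal terms survive in ∫|Ψ|² and ∫Ψ·Ψ″; ∫Ψ·Ψ′ dx = [Ψ²/2] between the walls = 0.
State is unnormalized: ∫|Ψ|² dx = 5.3441, and ∫Ψ*·(−ħ² Ψ'') dx = 17.100, so ⟨p²⟩ = 17.100 / 5.3441.
⟨p²⟩ = 3.1998.

3.20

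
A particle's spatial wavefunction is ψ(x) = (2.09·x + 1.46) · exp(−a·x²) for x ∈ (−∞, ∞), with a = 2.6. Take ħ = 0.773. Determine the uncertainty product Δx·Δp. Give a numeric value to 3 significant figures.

0.393

Δx = √(⟨x²⟩−⟨x⟩²), Δp = √(⟨p²⟩−⟨p⟩²).
Expand each integrand as polynomial × e^(−2ax²) and use ∫x^(2j)·e^(−2ax²) dx = (2j−1)!!/(4a)^j · √(π/(2a)), odd powers → 0; here √(π/(2a)) = 0.77727. Differentiate with the product rule, d/dx e^(−ax²) = −2ax·e^(−ax²).
Normalization: ∫|ψ|² dx = 1.9833.
⟨x⟩ = 0.22998, ⟨x²⟩ = 0.12781 ⇒ Δx = 0.27372.
⟨p⟩ = 0.0000, ⟨p²⟩ = 2.0650 ⇒ Δp = 1.4370.
Δx·Δp = 0.39333.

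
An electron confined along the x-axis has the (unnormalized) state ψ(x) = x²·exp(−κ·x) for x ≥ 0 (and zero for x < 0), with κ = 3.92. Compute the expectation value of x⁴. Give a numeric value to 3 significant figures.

0.445

⟨x⁴⟩ = ∫ x⁴·|ψ|² dx / ∫|ψ|² dx (integrals over the domain).
Every integrand reduces to terms xʲ·e^(−2κx) on [0, ∞); use ∫₀^∞ xʲ·e^(−2κx) dx = j!/(2κ)^(j+1).
State is unnormalized: ∫|ψ|² dx = 0.00081027, and ∫ψ*·x⁴·ψ dx = 0.00036031, so ⟨x⁴⟩ = 0.00036031 / 0.00081027.
⟨x⁴⟩ = 0.44468.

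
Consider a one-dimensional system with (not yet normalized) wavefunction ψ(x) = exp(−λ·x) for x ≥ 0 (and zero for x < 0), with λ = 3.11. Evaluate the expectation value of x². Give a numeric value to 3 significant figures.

⟨x²⟩ = ∫ x²·|ψ|² dx / ∫|ψ|² dx (integrals over the domain).
Every integrand reduces to terms xʲ·e^(−2λx) on [0, ∞); use ∫₀^∞ xʲ·e^(−2λx) dx = j!/(2λ)^(j+1).
State is unnormalized: ∫|ψ|² dx = 0.16077, and ∫ψ*·x²·ψ dx = 0.0083111, so ⟨x²⟩ = 0.0083111 / 0.16077.
⟨x²⟩ = 0.051695.

0.0517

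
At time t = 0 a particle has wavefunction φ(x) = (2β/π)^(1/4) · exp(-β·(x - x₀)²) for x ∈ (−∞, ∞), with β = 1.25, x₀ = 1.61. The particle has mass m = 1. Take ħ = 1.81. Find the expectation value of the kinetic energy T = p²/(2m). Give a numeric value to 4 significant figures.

2.048

T = −(ħ²/2m) d²/dx², so ⟨T⟩ = −(ħ²/2m) ∫ φ*·φ'' dx; with m = 1.
Gaussian moments (u = x − x₀): ∫u^(2j)·e^(−2βu²) du = (2j−1)!!/(4β)^j · √(π/(2β)), odd powers integrate to 0; here √(π/(2β)) = 1.1210. Derivatives: d/dx e^(−βu²) = −2βu·e^(−βu²), d²/dx² e^(−βu²) = (4β²u² − 2β)·e^(−βu²).
⟨T⟩ = 2.0476.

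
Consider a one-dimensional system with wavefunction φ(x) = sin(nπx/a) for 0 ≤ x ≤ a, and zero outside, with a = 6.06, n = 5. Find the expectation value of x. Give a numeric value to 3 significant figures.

⟨x⟩ = ∫ x·|φ|² dx / ∫|φ|² dx (integrals over the domain).
With sin²θ = (1 − cos2θ)/2 on 0 ≤ x ≤ a: ∫sin²(nπx/a) dx = a/2, ∫x·sin²(nπx/a) dx = a²/4, ∫x²·sin²(nπx/a) dx = a³·(1/6 − 1/(4n²π²)); higher powers xᵏ the same way, integrating xᵏ·cos(2nπx/a) by parts.
State is unnormalized: ∫|φ|² dx = 3.0300, and ∫φ*·x·φ dx = 9.1809, so ⟨x⟩ = 9.1809 / 3.0300.
⟨x⟩ = 3.0300.

3.03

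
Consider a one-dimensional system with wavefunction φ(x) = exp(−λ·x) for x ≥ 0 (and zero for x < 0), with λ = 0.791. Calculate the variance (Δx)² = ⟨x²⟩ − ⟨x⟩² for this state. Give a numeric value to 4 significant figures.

0.3996

Compute ⟨x⟩ and ⟨x²⟩ separately, then (Δx)² = ⟨x²⟩ − ⟨x⟩².
Every integrand reduces to terms xʲ·e^(−2λx) on [0, ∞); use ∫₀^∞ xʲ·e^(−2λx) dx = j!/(2λ)^(j+1).
Normalization: ∫|φ|² dx = 0.63211.
⟨x⟩ = 0.63211 and ⟨x²⟩ = 0.79913.
(Δx)² = 0.79913 − (0.63211)² = 0.39956.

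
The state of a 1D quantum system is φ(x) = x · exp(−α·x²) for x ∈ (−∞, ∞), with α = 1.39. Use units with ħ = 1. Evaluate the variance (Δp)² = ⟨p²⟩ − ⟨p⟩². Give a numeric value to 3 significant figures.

4.17

Compute ⟨p⟩ and ⟨p²⟩ separately; (Δp)² = ⟨p²⟩ − ⟨p⟩².
Expand each integrand as polynomial × e^(−2αx²) and use ∫x^(2j)·e^(−2αx²) dx = (2j−1)!!/(4α)^j · √(π/(2α)), odd powers → 0; here √(π/(2α)) = 1.0630. Differentiate with the product rule, d/dx e^(−αx²) = −2αx·e^(−αx²).
Normalization: ∫|φ|² dx = 0.19120.
⟨p⟩ = 0.0000 and ⟨p²⟩ = 4.1700.
(Δp)² = 4.1700 − (0.0000)² = 4.1700.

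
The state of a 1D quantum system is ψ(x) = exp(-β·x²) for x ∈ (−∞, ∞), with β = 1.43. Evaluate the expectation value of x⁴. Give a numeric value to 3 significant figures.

⟨x⁴⟩ = ∫ x⁴·|ψ|² dx / ∫|ψ|² dx (integrals over the domain).
Gaussian moments: ∫x^(2j)·e^(−2βx²) dx = (2j−1)!!/(4β)^j · √(π/(2β)), odd powers integrate to 0; here √(π/(2β)) = 1.0481.
State is unnormalized: ∫|ψ|² dx = 1.0481, and ∫ψ*·x⁴·ψ dx = 0.096099, so ⟨x⁴⟩ = 0.096099 / 1.0481.
⟨x⁴⟩ = 0.091692.

0.0917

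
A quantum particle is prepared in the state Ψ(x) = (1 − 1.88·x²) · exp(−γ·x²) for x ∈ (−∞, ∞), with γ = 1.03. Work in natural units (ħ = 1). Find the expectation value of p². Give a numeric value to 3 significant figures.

4.88

p² Ψ = −ħ² d²Ψ/dx²; ⟨p²⟩ = −ħ² ∫ Ψ*·Ψ'' dx / ∫|Ψ|² dx.
Expand each integrand as polynomial × e^(−2γx²) and use ∫x^(2j)·e^(−2γx²) dx = (2j−1)!!/(4γ)^j · √(π/(2γ)), odd powers → 0; here √(π/(2γ)) = 1.2349. Differentiate with the product rule, d/dx e^(−γx²) = −2γx·e^(−γx²).
State is unnormalized: ∫|Ψ|² dx = 0.87931, and ∫Ψ*·(−ħ² Ψ'') dx = 4.2868, so ⟨p²⟩ = 4.2868 / 0.87931.
⟨p²⟩ = 4.8751.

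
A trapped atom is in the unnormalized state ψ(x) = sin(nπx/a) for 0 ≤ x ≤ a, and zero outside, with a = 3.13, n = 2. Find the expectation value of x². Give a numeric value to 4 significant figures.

3.142

⟨x²⟩ = ∫ x²·|ψ|² dx / ∫|ψ|² dx (integrals over the domain).
With sin²θ = (1 − cos2θ)/2 on 0 ≤ x ≤ a: ∫sin²(nπx/a) dx = a/2, ∫x·sin²(nπx/a) dx = a²/4, ∫x²·sin²(nπx/a) dx = a³·(1/6 − 1/(4n²π²)); higher powers xᵏ the same way, integrating xᵏ·cos(2nπx/a) by parts.
State is unnormalized: ∫|ψ|² dx = 1.5650, and ∫ψ*·x²·ψ dx = 4.9165, so ⟨x²⟩ = 4.9165 / 1.5650.
⟨x²⟩ = 3.1416.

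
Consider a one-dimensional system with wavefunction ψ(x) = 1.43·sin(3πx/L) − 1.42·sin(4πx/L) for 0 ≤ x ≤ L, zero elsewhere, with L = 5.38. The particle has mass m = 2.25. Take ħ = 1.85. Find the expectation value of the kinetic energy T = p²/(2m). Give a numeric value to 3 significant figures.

3.24

T = −(ħ²/2m) d²/dx², so ⟨T⟩ = −(ħ²/2m) ∫ ψ*·ψ'' dx / ∫|ψ|² dx; with m = 2.25.
d²/dx² sin(jπx/L) = −(jπ/L)²·sin(jπx/L); on 0 ≤ x ≤ L, ∫sin²(jπx/L) dx = L/2 and ∫sin(jπx/L)·sin(lπx/L) dx = 0 for j ≠ l, so only diagonal terms survive in ∫|ψ|² and ∫ψ·ψ″; ∫ψ·ψ′ dx = [ψ²/2] between the walls = 0.
State is unnormalized: ∫|ψ|² dx = 10.925, and ∫ψ*·(−ħ²/2m · ψ'') dx = 35.346, so ⟨T⟩ = 35.346 / 10.925.
⟨T⟩ = 3.2354.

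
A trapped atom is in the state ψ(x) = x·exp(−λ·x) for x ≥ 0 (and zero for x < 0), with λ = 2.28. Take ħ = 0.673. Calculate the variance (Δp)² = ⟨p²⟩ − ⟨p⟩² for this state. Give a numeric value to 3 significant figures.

2.35

Compute ⟨p⟩ and ⟨p²⟩ separately; (Δp)² = ⟨p²⟩ − ⟨p⟩².
Differentiate x·exp(−λ·x) with the product rule; every integrand then reduces to terms xʲ·e^(−2λx) on [0, ∞), with ∫₀^∞ xʲ·e^(−2λx) dx = j!/(2λ)^(j+1).
Normalization: ∫|ψ|² dx = 0.021093.
⟨p⟩ = 0.0000 and ⟨p²⟩ = 2.3545.
(Δp)² = 2.3545 − (0.0000)² = 2.3545.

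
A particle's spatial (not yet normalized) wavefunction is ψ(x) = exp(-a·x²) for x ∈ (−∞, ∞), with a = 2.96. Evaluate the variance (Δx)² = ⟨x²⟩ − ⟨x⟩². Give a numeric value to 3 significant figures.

Compute ⟨x⟩ and ⟨x²⟩ separately, then (Δx)² = ⟨x²⟩ − ⟨x⟩².
Gaussian moments: ∫x^(2j)·e^(−2ax²) dx = (2j−1)!!/(4a)^j · √(π/(2a)), odd powers integrate to 0; here √(π/(2a)) = 0.72847.
Normalization: ∫|ψ|² dx = 0.72847.
⟨x⟩ = 0.0000 and ⟨x²⟩ = 0.084459.
(Δx)² = 0.084459 − (0.0000)² = 0.084459.

0.0845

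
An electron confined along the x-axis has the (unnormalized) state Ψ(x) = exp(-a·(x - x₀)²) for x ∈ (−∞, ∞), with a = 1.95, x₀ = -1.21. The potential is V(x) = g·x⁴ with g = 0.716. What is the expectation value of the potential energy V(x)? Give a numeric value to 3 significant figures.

2.38

⟨V⟩ = ∫ V(x)·|Ψ|² dx / ∫|Ψ|² dx.
Gaussian moments (u = x − x₀): ∫u^(2j)·e^(−2au²) du = (2j−1)!!/(4a)^j · √(π/(2a)), odd powers integrate to 0; here √(π/(2a)) = 0.89752.
State is unnormalized: ∫|Ψ|² dx = 0.89752, and ∫Ψ*·V(x)·Ψ dx = 2.1329, so ⟨V⟩ = 2.1329 / 0.89752.
⟨V⟩ = 2.3765.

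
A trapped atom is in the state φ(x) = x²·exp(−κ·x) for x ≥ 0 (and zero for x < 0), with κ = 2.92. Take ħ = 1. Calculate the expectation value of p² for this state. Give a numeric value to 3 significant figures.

2.84

p² φ = −ħ² d²φ/dx²; ⟨p²⟩ = −ħ² ∫ φ*·φ'' dx / ∫|φ|² dx.
Differentiate x²·exp(−κ·x) with the product rule; every integrand then reduces to terms xʲ·e^(−2κx) on [0, ∞), with ∫₀^∞ xʲ·e^(−2κx) dx = j!/(2κ)^(j+1).
State is unnormalized: ∫|φ|² dx = 0.0035330, and ∫φ*·(−ħ² φ'') dx = 0.010041, so ⟨p²⟩ = 0.010041 / 0.0035330.
⟨p²⟩ = 2.8421.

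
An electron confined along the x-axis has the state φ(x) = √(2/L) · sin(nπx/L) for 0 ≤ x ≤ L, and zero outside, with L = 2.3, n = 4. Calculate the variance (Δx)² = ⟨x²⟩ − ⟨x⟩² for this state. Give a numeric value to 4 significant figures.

0.4241

Compute ⟨x⟩ and ⟨x²⟩ separately, then (Δx)² = ⟨x²⟩ − ⟨x⟩².
With sin²θ = (1 − cos2θ)/2 on 0 ≤ x ≤ L: ∫sin²(nπx/L) dx = L/2, ∫x·sin²(nπx/L) dx = L²/4, ∫x²·sin²(nπx/L) dx = L³·(1/6 − 1/(4n²π²)); higher powers xᵏ the same way, integrating xᵏ·cos(2nπx/L) by parts.
⟨x⟩ = 1.1500 and ⟨x²⟩ = 1.7466.
(Δx)² = 1.7466 − (1.1500)² = 0.42408.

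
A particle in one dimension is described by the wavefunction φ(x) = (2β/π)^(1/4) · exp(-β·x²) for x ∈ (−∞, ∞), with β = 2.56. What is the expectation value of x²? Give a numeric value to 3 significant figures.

⟨x²⟩ = ∫ x²·|φ|² dx (integrals over the domain).
Gaussian moments: ∫x^(2j)·e^(−2βx²) dx = (2j−1)!!/(4β)^j · √(π/(2β)), odd powers integrate to 0; here √(π/(2β)) = 0.78332.
⟨x²⟩ = 0.097656.

0.0977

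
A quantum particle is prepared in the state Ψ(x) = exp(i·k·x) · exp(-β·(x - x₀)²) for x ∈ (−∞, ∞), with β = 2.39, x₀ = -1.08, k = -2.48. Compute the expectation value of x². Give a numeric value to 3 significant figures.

1.27

⟨x²⟩ = ∫ x²·|Ψ|² dx / ∫|Ψ|² dx (integrals over the domain).
Gaussian moments (u = x − x₀): ∫u^(2j)·e^(−2βu²) du = (2j−1)!!/(4β)^j · √(π/(2β)), odd powers integrate to 0; here √(π/(2β)) = 0.81070.
State is unnormalized: ∫|Ψ|² dx = 0.81070, and ∫Ψ*·x²·Ψ dx = 1.0304, so ⟨x²⟩ = 1.0304 / 0.81070.
⟨x²⟩ = 1.2710.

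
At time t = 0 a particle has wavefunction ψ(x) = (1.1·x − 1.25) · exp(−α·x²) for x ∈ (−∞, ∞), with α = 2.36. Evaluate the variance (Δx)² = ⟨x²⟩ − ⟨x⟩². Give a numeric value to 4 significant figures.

Compute ⟨x⟩ and ⟨x²⟩ separately, then (Δx)² = ⟨x²⟩ − ⟨x⟩².
Expand each integrand as polynomial × e^(−2αx²) and use ∫x^(2j)·e^(−2αx²) dx = (2j−1)!!/(4α)^j · √(π/(2α)), odd powers → 0; here √(π/(2α)) = 0.81584.
Normalization: ∫|ψ|² dx = 1.3793.
⟨x⟩ = -0.17231 and ⟨x²⟩ = 0.12199.
(Δx)² = 0.12199 − (-0.17231)² = 0.092305.

0.09231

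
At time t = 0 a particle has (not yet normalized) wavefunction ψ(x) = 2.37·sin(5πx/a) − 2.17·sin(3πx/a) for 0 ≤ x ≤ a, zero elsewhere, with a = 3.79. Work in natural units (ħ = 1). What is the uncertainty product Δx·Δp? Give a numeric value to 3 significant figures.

Δx = √(⟨x²⟩−⟨x⟩²), Δp = √(⟨p²⟩−⟨p⟩²).
On 0 ≤ x ≤ a (j ≠ l): ∫sin²(jπx/a) dx = a/2, ∫sin(jπx/a)·sin(lπx/a) dx = 0; diagonal moments ∫x·sin²(jπx/a) dx = a²/4, ∫x²·sin²(jπx/a) dx = a³·(1/6 − 1/(4j²π²)); cross terms ∫x·sin(jπx/a)·sin(lπx/a) dx = 0 for j + l even and −4jla²/(π²(j² − l²)²) for j + l odd, ∫x²·sin(jπx/a)·sin(lπx/a) dx = (−1)^(j+l)·4jla³/(π²(j² − l²)²); higher powers the same way via product-to-sum and parts. d²/dx² sin(jπx/a) = −(jπ/a)²·sin(jπx/a); on 0 ≤ x ≤ a, ∫sin²(jπx/a) dx = a/2 and ∫sin(jπx/a)·sin(lπx/a) dx = 0 for j ≠ l, so only diagonal terms survive in ∫|ψ|² and ∫ψ·ψ″; ∫ψ·ψ′ dx = [ψ²/2] between the walls = 0.
Normalization: ∫|ψ|² dx = 19.567.
⟨x⟩ = 1.8950, ⟨x²⟩ = 4.0558 ⇒ Δx = 0.68171.
⟨p⟩ = 0.0000, ⟨p²⟩ = 12.164 ⇒ Δp = 3.4877.
Δx·Δp = 2.3776.

2.38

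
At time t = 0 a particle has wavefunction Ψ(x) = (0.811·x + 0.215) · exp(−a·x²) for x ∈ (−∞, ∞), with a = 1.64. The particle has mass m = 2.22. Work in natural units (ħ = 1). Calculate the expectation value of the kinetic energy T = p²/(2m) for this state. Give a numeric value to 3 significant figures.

T = −(ħ²/2m) d²/dx², so ⟨T⟩ = −(ħ²/2m) ∫ Ψ*·Ψ'' dx / ∫|Ψ|² dx; with m = 2.22.
Expand each integrand as polynomial × e^(−2ax²) and use ∫x^(2j)·e^(−2ax²) dx = (2j−1)!!/(4a)^j · √(π/(2a)), odd powers → 0; here √(π/(2a)) = 0.97867. Differentiate with the product rule, d/dx e^(−ax²) = −2ax·e^(−ax²).
State is unnormalized: ∫|Ψ|² dx = 0.14336, and ∫Ψ*·(−ħ²/2m · Ψ'') dx = 0.12544, so ⟨T⟩ = 0.12544 / 0.14336.
⟨T⟩ = 0.87499.

0.875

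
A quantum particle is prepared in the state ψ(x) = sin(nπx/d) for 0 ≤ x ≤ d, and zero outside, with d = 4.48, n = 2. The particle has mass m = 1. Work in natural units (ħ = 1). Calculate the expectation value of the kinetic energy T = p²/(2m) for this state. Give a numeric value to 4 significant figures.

0.9835

T = −(ħ²/2m) d²/dx², so ⟨T⟩ = −(ħ²/2m) ∫ ψ*·ψ'' dx / ∫|ψ|² dx; with m = 1.
d/dx sin(nπx/d) = (nπ/d)·cos(nπx/d) and d²/dx² sin(nπx/d) = −(nπ/d)²·sin(nπx/d); on 0 ≤ x ≤ d, ∫sin²(nπx/d) dx = d/2 and ∫sin(nπx/d)·cos(nπx/d) dx = 0.
State is unnormalized: ∫|ψ|² dx = 2.2400, and ∫ψ*·(−ħ²/2m · ψ'') dx = 2.2030, so ⟨T⟩ = 2.2030 / 2.2400.
⟨T⟩ = 0.98350.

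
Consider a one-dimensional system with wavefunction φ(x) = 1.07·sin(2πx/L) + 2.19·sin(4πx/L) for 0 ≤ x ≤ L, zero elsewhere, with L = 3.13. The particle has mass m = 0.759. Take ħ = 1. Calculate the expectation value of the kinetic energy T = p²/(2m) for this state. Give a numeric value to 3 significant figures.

9.08

T = −(ħ²/2m) d²/dx², so ⟨T⟩ = −(ħ²/2m) ∫ φ*·φ'' dx / ∫|φ|² dx; with m = 0.759.
d²/dx² sin(jπx/L) = −(jπ/L)²·sin(jπx/L); on 0 ≤ x ≤ L, ∫sin²(jπx/L) dx = L/2 and ∫sin(jπx/L)·sin(lπx/L) dx = 0 for j ≠ l, so only diagonal terms survive in ∫|φ|² and ∫φ·φ″; ∫φ·φ′ dx = [φ²/2] between the walls = 0.
State is unnormalized: ∫|φ|² dx = 9.2977, and ∫φ*·(−ħ²/2m · φ'') dx = 84.457, so ⟨T⟩ = 84.457 / 9.2977.
⟨T⟩ = 9.0837.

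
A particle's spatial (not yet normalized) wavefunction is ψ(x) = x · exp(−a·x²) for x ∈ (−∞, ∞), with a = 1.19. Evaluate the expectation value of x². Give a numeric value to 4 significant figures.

⟨x²⟩ = ∫ x²·|ψ|² dx / ∫|ψ|² dx (integrals over the domain).
Expand each integrand as polynomial × e^(−2ax²) and use ∫x^(2j)·e^(−2ax²) dx = (2j−1)!!/(4a)^j · √(π/(2a)), odd powers → 0; here √(π/(2a)) = 1.1489.
State is unnormalized: ∫|ψ|² dx = 0.24137, and ∫ψ*·x²·ψ dx = 0.15212, so ⟨x²⟩ = 0.15212 / 0.24137.
⟨x²⟩ = 0.63025.

0.6303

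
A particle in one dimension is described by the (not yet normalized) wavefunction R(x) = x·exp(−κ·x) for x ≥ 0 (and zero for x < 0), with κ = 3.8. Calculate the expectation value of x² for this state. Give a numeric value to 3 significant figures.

0.208

⟨x²⟩ = ∫ x²·|R|² dx / ∫|R|² dx (integrals over the domain).
Every integrand reduces to terms xʲ·e^(−2κx) on [0, ∞); use ∫₀^∞ xʲ·e^(−2κx) dx = j!/(2κ)^(j+1).
State is unnormalized: ∫|R|² dx = 0.0045561, and ∫R*·x²·R dx = 0.00094655, so ⟨x²⟩ = 0.00094655 / 0.0045561.
⟨x²⟩ = 0.20776.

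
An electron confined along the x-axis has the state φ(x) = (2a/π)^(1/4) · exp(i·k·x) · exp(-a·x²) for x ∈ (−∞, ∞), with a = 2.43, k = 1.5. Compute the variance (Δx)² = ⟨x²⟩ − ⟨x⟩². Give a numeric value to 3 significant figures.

0.103

Compute ⟨x⟩ and ⟨x²⟩ separately, then (Δx)² = ⟨x²⟩ − ⟨x⟩².
Gaussian moments: ∫x^(2j)·e^(−2ax²) dx = (2j−1)!!/(4a)^j · √(π/(2a)), odd powers integrate to 0; here √(π/(2a)) = 0.80400.
⟨x⟩ = 0.0000 and ⟨x²⟩ = 0.10288.
(Δx)² = 0.10288 − (0.0000)² = 0.10288.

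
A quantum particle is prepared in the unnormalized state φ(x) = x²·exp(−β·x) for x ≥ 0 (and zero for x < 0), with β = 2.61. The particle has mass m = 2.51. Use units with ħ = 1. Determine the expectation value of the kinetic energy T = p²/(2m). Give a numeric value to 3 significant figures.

T = −(ħ²/2m) d²/dx², so ⟨T⟩ = −(ħ²/2m) ∫ φ*·φ'' dx / ∫|φ|² dx; with m = 2.51.
Differentiate x²·exp(−β·x) with the product rule; every integrand then reduces to terms xʲ·e^(−2βx) on [0, ∞), with ∫₀^∞ xʲ·e^(−2βx) dx = j!/(2β)^(j+1).
State is unnormalized: ∫|φ|² dx = 0.0061924, and ∫φ*·(−ħ²/2m · φ'') dx = 0.0028010, so ⟨T⟩ = 0.0028010 / 0.0061924.
⟨T⟩ = 0.45233.

0.452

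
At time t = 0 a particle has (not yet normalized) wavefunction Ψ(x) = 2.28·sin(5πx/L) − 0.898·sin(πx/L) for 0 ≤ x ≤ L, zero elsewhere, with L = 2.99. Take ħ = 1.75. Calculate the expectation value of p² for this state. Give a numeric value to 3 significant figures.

73.6

p² Ψ = −ħ² d²Ψ/dx²; ⟨p²⟩ = −ħ² ∫ Ψ*·Ψ'' dx / ∫|Ψ|² dx.
d²/dx² sin(jπx/L) = −(jπ/L)²·sin(jπx/L); on 0 ≤ x ≤ L, ∫sin²(jπx/L) dx = L/2 and ∫sin(jπx/L)·sin(lπx/L) dx = 0 for j ≠ l, so only diagonal terms survive in ∫|Ψ|² and ∫Ψ·Ψ″; ∫Ψ·Ψ′ dx = [Ψ²/2] between the walls = 0.
State is unnormalized: ∫|Ψ|² dx = 8.9772, and ∫Ψ*·(−ħ² Ψ'') dx = 660.95, so ⟨p²⟩ = 660.95 / 8.9772.
⟨p²⟩ = 73.626.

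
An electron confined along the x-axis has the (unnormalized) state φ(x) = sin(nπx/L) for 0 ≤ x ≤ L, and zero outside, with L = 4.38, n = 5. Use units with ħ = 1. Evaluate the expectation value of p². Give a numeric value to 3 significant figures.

12.9

p² φ = −ħ² d²φ/dx²; ⟨p²⟩ = −ħ² ∫ φ*·φ'' dx / ∫|φ|² dx.
d/dx sin(nπx/L) = (nπ/L)·cos(nπx/L) and d²/dx² sin(nπx/L) = −(nπ/L)²·sin(nπx/L); on 0 ≤ x ≤ L, ∫sin²(nπx/L) dx = L/2 and ∫sin(nπx/L)·cos(nπx/L) dx = 0.
State is unnormalized: ∫|φ|² dx = 2.1900, and ∫φ*·(−ħ² φ'') dx = 28.167, so ⟨p²⟩ = 28.167 / 2.1900.
⟨p²⟩ = 12.861.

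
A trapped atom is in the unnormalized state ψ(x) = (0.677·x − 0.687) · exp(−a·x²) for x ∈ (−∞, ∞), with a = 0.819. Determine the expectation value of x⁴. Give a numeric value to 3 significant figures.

0.535

⟨x⁴⟩ = ∫ x⁴·|ψ|² dx / ∫|ψ|² dx (integrals over the domain).
Expand each integrand as polynomial × e^(−2ax²) and use ∫x^(2j)·e^(−2ax²) dx = (2j−1)!!/(4a)^j · √(π/(2a)), odd powers → 0; here √(π/(2a)) = 1.3849.
State is unnormalized: ∫|ψ|² dx = 0.84738, and ∫ψ*·x⁴·ψ dx = 0.45351, so ⟨x⁴⟩ = 0.45351 / 0.84738.
⟨x⁴⟩ = 0.53519.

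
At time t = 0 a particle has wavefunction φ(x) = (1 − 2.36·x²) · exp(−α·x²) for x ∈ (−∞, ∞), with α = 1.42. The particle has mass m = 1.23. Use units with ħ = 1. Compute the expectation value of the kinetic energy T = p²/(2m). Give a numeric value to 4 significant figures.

2.554

T = −(ħ²/2m) d²/dx², so ⟨T⟩ = −(ħ²/2m) ∫ φ*·φ'' dx / ∫|φ|² dx; with m = 1.23.
Expand each integrand as polynomial × e^(−2αx²) and use ∫x^(2j)·e^(−2αx²) dx = (2j−1)!!/(4α)^j · √(π/(2α)), odd powers → 0; here √(π/(2α)) = 1.0518. Differentiate with the product rule, d/dx e^(−αx²) = −2αx·e^(−αx²).
State is unnormalized: ∫|φ|² dx = 0.72247, and ∫φ*·(−ħ²/2m · φ'') dx = 1.8453, so ⟨T⟩ = 1.8453 / 0.72247.
⟨T⟩ = 2.5541.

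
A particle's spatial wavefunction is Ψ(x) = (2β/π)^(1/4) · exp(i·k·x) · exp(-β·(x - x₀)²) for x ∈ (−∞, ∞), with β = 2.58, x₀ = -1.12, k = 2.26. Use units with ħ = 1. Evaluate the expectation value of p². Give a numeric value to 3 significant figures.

7.69

p² Ψ = −ħ² d²Ψ/dx²; ⟨p²⟩ = −ħ² ∫ Ψ*·Ψ'' dx.
Gaussian moments (u = x − x₀): ∫u^(2j)·e^(−2βu²) du = (2j−1)!!/(4β)^j · √(π/(2β)), odd powers integrate to 0; here √(π/(2β)) = 0.78028. Derivatives: Ψ′ = (ik − 2βu)·Ψ, Ψ″ = ((ik − 2βu)² − 2β)·Ψ; the odd-in-u pieces drop out.
⟨p²⟩ = 7.6876.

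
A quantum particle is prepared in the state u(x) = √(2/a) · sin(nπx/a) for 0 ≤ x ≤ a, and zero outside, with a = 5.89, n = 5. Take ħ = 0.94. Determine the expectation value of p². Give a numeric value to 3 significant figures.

p² u = −ħ² d²u/dx²; ⟨p²⟩ = −ħ² ∫ u*·u'' dx.
d/dx sin(nπx/a) = (nπ/a)·cos(nπx/a) and d²/dx² sin(nπx/a) = −(nπ/a)²·sin(nπx/a); on 0 ≤ x ≤ a, ∫sin²(nπx/a) dx = a/2 and ∫sin(nπx/a)·cos(nπx/a) dx = 0.
⟨p²⟩ = 6.2844.

6.28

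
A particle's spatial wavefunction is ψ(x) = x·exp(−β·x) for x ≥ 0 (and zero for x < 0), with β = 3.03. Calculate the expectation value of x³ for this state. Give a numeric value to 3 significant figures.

⟨x³⟩ = ∫ x³·|ψ|² dx / ∫|ψ|² dx (integrals over the domain).
Every integrand reduces to terms xʲ·e^(−2βx) on [0, ∞); use ∫₀^∞ xʲ·e^(−2βx) dx = j!/(2β)^(j+1).
State is unnormalized: ∫|ψ|² dx = 0.0089869, and ∫ψ*·x³·ψ dx = 0.0024230, so ⟨x³⟩ = 0.0024230 / 0.0089869.
⟨x³⟩ = 0.26961.

0.270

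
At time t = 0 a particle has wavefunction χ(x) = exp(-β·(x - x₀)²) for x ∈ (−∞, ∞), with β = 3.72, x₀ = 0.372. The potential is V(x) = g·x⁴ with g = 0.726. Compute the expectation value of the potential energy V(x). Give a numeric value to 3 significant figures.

0.0643

⟨V⟩ = ∫ V(x)·|χ|² dx / ∫|χ|² dx.
Gaussian moments (u = x − x₀): ∫u^(2j)·e^(−2βu²) du = (2j−1)!!/(4β)^j · √(π/(2β)), odd powers integrate to 0; here √(π/(2β)) = 0.64981.
State is unnormalized: ∫|χ|² dx = 0.64981, and ∫χ*·V(x)·χ dx = 0.041751, so ⟨V⟩ = 0.041751 / 0.64981.
⟨V⟩ = 0.064251.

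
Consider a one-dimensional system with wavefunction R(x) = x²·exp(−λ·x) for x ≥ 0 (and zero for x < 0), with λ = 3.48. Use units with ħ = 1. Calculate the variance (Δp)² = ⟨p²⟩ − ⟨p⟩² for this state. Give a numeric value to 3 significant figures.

4.04

Compute ⟨p⟩ and ⟨p²⟩ separately; (Δp)² = ⟨p²⟩ − ⟨p⟩².
Differentiate x²·exp(−λ·x) with the product rule; every integrand then reduces to terms xʲ·e^(−2λx) on [0, ∞), with ∫₀^∞ xʲ·e^(−2λx) dx = j!/(2λ)^(j+1).
Normalization: ∫|R|² dx = 0.0014695.
⟨p⟩ = 0.0000 and ⟨p²⟩ = 4.0368.
(Δp)² = 4.0368 − (0.0000)² = 4.0368.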